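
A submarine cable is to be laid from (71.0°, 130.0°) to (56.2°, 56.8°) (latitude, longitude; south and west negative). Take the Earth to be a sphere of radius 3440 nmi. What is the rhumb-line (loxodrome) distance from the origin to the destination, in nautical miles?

2101 nmi

Δψ = ln[tan(π/4+φ₂/2)/tan(π/4+φ₁/2)] = -0.5964;  Δφ = -0.2583 rad,  Δλ = -1.2776 rad
q = Δφ/Δψ = 0.4331
d = R·√(Δφ² + q²Δλ²) = 3440·0.61066 = 2101 nmi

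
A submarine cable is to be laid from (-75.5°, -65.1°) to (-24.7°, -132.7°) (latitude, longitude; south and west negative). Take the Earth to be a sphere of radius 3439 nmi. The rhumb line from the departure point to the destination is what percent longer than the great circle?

Great circle: σ = 1.0573 rad → d_gc = Rσ = 3636.0 nmi
Rhumb: Δφ = +0.8866, Δλ = -1.1798, Δψ = +1.6168, q = Δφ/Δψ = 0.5484 → d_rh = R√(Δφ²+q²Δλ²) = 3774.7 nmi
Excess = (3774.7 − 3636.0) / 3636.0 = 138.7 / 3636.0 = 3.81% ≈ 3.8%

3.8%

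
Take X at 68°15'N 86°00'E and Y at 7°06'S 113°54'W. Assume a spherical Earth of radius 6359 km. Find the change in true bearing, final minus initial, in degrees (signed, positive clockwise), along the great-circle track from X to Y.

Initial bearing θ₁ = atan2(sin Δλ cos φ₂, cos φ₁ sin φ₂ − sin φ₁ cos φ₂ cos Δλ) = 22.37°
Final bearing θ₂ = (initial bearing from the destination back to the start) + 180° = 171.83°
Δθ = θ₂ − θ₁ = +149.5°

+149.5°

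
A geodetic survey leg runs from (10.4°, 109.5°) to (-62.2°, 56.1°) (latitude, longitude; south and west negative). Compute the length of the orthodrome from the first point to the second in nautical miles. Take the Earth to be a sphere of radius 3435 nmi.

Haversine: a = sin²(Δφ/2)+cos φ₁ cos φ₂ sin²(Δλ/2) = 0.44309;  σ = 2·atan2(√a,√(1−a))
σ = 83.464° → d = Rσ = 3435·1.45673 = 5004 nmi

5004 nmi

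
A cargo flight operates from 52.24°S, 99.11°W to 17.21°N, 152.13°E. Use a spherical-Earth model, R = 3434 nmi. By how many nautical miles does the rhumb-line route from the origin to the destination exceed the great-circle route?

Great circle: cos σ = sin φ₁ sin φ₂ + cos φ₁ cos φ₂ cos Δλ,  σ = 2.0065 rad → d_gc = 6890.3 nmi
Rhumb line: Δψ = +1.3780, q = Δφ/Δψ = 0.8796, d_rh = R√(Δφ²+q²Δλ²) = 7085.5 nmi
Excess = 7085.5 − 6890.3 = 195.2 ≈ 195 nmi

195 nmi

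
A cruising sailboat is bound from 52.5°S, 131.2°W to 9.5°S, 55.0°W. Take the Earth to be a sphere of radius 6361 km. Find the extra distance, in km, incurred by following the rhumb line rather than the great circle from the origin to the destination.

204 km

Great circle: cos σ = sin φ₁ sin φ₂ + cos φ₁ cos φ₂ cos Δλ,  σ = 1.2931 rad → d_gc = 8225.3 km
Rhumb line: Δψ = +0.9138, q = Δφ/Δψ = 0.8212, d_rh = R√(Δφ²+q²Δλ²) = 8429.6 km
Excess = 8429.6 − 8225.3 = 204.3 ≈ 204 km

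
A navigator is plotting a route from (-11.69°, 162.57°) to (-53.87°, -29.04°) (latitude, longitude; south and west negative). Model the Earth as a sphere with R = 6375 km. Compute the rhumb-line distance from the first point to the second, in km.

Rhumb course C = atan2(Δλ, Δψ) with Δψ = ln[tan(π/4+φ₂/2)/tan(π/4+φ₁/2)] = -0.9149, Δλ = +2.9390 → C = 107.29°
d = R·|Δφ| / |cos C| = 6375·0.73618 / 0.29722 = 15790 km

15790 km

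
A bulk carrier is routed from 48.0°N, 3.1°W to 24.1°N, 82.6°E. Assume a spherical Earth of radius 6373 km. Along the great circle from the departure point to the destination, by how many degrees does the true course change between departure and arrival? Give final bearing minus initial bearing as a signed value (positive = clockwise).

At departure: θ₁ = atan2(sin Δλ cos φ₂, cos φ₁ sin φ₂ − sin φ₁ cos φ₂ cos Δλ) = 76.27°
At arrival: θ₂ = atan2(sin Δλ cos φ₁, −cos φ₂ sin φ₁ + sin φ₂ cos φ₁ cos Δλ) = 134.60°
Δθ = θ₂ − θ₁ = +58.3°

+58.3°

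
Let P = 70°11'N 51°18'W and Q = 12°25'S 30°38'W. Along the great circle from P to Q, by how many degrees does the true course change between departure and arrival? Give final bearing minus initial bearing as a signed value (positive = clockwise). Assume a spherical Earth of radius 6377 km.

Initial bearing θ₁ = atan2(sin Δλ cos φ₂, cos φ₁ sin φ₂ − sin φ₁ cos φ₂ cos Δλ) = 159.72°
Final bearing θ₂ = (initial bearing from the destination back to the start) + 180° = 173.09°
Δθ = θ₂ − θ₁ = +13.4°

+13.4°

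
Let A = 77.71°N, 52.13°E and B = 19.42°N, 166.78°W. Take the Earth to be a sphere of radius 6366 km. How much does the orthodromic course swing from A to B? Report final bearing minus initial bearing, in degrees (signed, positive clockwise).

+135.3°

Initial bearing θ₁ = atan2(sin Δλ cos φ₂, cos φ₁ sin φ₂ − sin φ₁ cos φ₂ cos Δλ) = 36.94°
Final bearing θ₂ = (initial bearing from the destination back to the start) + 180° = 172.20°
Δθ = θ₂ − θ₁ = +135.3°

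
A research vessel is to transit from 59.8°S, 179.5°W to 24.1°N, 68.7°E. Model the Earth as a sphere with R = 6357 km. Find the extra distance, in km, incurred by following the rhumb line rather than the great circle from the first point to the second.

Great circle: cos σ = sin φ₁ sin φ₂ + cos φ₁ cos φ₂ cos Δλ,  σ = 2.1217 rad → d_gc = 13487.5 km
Rhumb line: Δψ = +1.7436, q = Δφ/Δψ = 0.8398, d_rh = R√(Δφ²+q²Δλ²) = 13970.6 km
Excess = 13970.6 − 13487.5 = 483.1 ≈ 483 km

483 km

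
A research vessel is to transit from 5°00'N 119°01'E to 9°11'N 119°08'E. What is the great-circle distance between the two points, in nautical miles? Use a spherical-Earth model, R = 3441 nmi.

cos σ = sin φ₁ sin φ₂ + cos φ₁ cos φ₂ cos Δλ
      = sin(5.00°)sin(9.18°) + cos(5.00°)cos(9.18°)cos(0.12°) = 0.9973
σ = 4.185° → d = Rσ = 3441·0.07304 = 251 nmi

251 nmi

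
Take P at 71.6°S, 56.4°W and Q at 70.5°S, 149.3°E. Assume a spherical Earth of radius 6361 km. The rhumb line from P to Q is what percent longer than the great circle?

Great circle: σ = 0.6443 rad → d_gc = Rσ = 4098.5 km
Rhumb: Δφ = +0.0192, Δλ = -2.6930, Δψ = +0.0591, q = Δφ/Δψ = 0.3247 → d_rh = R√(Δφ²+q²Δλ²) = 5562.8 km
Excess = (5562.8 − 4098.5) / 4098.5 = 1464.3 / 4098.5 = 35.73% ≈ 35.7%

35.7%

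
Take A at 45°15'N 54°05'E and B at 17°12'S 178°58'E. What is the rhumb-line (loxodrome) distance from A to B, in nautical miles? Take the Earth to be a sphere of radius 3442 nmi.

7817 nmi

Δψ = ln[tan(π/4+φ₂/2)/tan(π/4+φ₁/2)] = -1.1924;  Δφ = -1.0900 rad,  Δλ = +2.1796 rad
q = Δφ/Δψ = 0.9141
d = R·√(Δφ² + q²Δλ²) = 3442·2.27107 = 7817 nmi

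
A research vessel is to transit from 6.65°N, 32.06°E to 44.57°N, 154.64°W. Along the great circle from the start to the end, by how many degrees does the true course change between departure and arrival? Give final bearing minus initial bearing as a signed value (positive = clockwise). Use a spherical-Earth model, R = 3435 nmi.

+165.4°

At departure: θ₁ = atan2(sin Δλ cos φ₂, cos φ₁ sin φ₂ − sin φ₁ cos φ₂ cos Δλ) = 6.09°
At arrival: θ₂ = atan2(sin Δλ cos φ₁, −cos φ₂ sin φ₁ + sin φ₂ cos φ₁ cos Δλ) = 171.49°
Δθ = θ₂ − θ₁ = +165.4°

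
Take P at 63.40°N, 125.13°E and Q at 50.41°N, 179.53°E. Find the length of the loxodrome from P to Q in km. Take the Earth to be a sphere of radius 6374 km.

Δψ = ln[tan(π/4+φ₂/2)/tan(π/4+φ₁/2)] = -0.4204;  Δφ = -0.2267 rad,  Δλ = +0.9495 rad
q = Δφ/Δψ = 0.5393
d = R·√(Δφ² + q²Δλ²) = 6374·0.55997 = 3569 km

3569 km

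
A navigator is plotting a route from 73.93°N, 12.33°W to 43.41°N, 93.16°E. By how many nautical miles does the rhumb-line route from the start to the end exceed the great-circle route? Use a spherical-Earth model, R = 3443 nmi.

Great circle: cos σ = sin φ₁ sin φ₂ + cos φ₁ cos φ₂ cos Δλ,  σ = 0.9189 rad → d_gc = 3163.9 nmi
Rhumb line: Δψ = -1.1152, q = Δφ/Δψ = 0.4777, d_rh = R√(Δφ²+q²Δλ²) = 3540.0 nmi
Excess = 3540.0 − 3163.9 = 376.1 ≈ 376 nmi

376 nmi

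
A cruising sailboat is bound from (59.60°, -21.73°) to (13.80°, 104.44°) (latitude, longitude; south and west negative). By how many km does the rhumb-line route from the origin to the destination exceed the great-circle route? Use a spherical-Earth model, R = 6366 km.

1197 km

Great circle: cos σ = sin φ₁ sin φ₂ + cos φ₁ cos φ₂ cos Δλ,  σ = 1.6552 rad → d_gc = 10536.9 km
Rhumb line: Δψ = -1.0599, q = Δφ/Δψ = 0.7542, d_rh = R√(Δφ²+q²Δλ²) = 11733.8 km
Excess = 11733.8 − 10536.9 = 1196.9 ≈ 1197 km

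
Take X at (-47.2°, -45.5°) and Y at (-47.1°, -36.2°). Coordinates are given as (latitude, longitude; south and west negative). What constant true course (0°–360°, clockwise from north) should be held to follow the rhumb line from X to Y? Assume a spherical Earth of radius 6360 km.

Δψ = ln[tan(π/4+φ₂/2)/tan(π/4+φ₁/2)] = +0.0026
Δλ = +0.1623 rad (taken the short way round)
course = atan2(Δλ, Δψ) = 89.09°

89.1°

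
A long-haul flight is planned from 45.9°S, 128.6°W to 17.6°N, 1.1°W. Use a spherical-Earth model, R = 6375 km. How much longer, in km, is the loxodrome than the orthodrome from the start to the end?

Great circle: cos σ = sin φ₁ sin φ₂ + cos φ₁ cos φ₂ cos Δλ,  σ = 2.2408 rad → d_gc = 14284.8 km
Rhumb line: Δψ = +1.2159, q = Δφ/Δψ = 0.9115, d_rh = R√(Δφ²+q²Δλ²) = 14735.1 km
Excess = 14735.1 − 14284.8 = 450.3 ≈ 450 km

450 km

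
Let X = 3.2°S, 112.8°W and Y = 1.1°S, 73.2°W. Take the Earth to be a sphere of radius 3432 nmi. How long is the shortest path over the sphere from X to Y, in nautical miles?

Haversine: a = sin²(Δφ/2)+cos φ₁ cos φ₂ sin²(Δλ/2) = 0.11488;  σ = 2·atan2(√a,√(1−a))
σ = 39.624° → d = Rσ = 3432·0.69158 = 2373 nmi

2373 nmi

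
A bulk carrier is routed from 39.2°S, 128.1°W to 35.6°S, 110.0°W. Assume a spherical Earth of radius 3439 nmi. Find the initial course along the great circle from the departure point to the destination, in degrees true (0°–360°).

81.6°

N = sin Δλ·cos φ₂ = +0.2526;  D = cos φ₁ sin φ₂ − sin φ₁ cos φ₂ cos Δλ = +0.0374
initial course = atan2(N, D) = 81.59°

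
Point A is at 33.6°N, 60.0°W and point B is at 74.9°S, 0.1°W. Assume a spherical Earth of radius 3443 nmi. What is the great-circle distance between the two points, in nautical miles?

6921 nmi

Haversine: a = sin²(Δφ/2)+cos φ₁ cos φ₂ sin²(Δλ/2) = 0.71273;  σ = 2·atan2(√a,√(1−a))
σ = 115.180° → d = Rσ = 3443·2.01027 = 6921 nmi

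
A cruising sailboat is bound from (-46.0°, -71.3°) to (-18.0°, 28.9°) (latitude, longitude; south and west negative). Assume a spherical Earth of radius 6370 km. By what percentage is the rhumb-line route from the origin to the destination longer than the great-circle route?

4.8%

Great circle: σ = 1.4653 rad → d_gc = Rσ = 9334.0 km
Rhumb: Δφ = +0.4887, Δλ = +1.7488, Δψ = +0.5868, q = Δφ/Δψ = 0.8328 → d_rh = R√(Δφ²+q²Δλ²) = 9785.6 km
Excess = (9785.6 − 9334.0) / 9334.0 = 451.6 / 9334.0 = 4.84% ≈ 4.8%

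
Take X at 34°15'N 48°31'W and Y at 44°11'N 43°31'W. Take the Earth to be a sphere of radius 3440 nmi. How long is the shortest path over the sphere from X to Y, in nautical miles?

640 nmi

cos σ = sin φ₁ sin φ₂ + cos φ₁ cos φ₂ cos Δλ
      = sin(34.25°)sin(44.18°) + cos(34.25°)cos(44.18°)cos(5.00°) = 0.9828
σ = 10.656° → d = Rσ = 3440·0.18599 = 640 nmi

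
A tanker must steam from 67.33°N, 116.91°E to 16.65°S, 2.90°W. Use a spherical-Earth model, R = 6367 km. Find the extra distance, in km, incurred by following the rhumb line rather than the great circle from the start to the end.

911 km

Great circle: cos σ = sin φ₁ sin φ₂ + cos φ₁ cos φ₂ cos Δλ,  σ = 2.0353 rad → d_gc = 12958.6 km
Rhumb line: Δψ = -1.9019, q = Δφ/Δψ = 0.7706, d_rh = R√(Δφ²+q²Δλ²) = 13869.6 km
Excess = 13869.6 − 12958.6 = 911.0 ≈ 911 km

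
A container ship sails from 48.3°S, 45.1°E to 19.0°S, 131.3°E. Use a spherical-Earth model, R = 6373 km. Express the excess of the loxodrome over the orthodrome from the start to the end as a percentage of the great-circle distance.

3.6%

Great circle: σ = 1.2820 rad → d_gc = Rσ = 8170.4 km
Rhumb: Δφ = +0.5114, Δλ = +1.5045, Δψ = +0.6275, q = Δφ/Δψ = 0.8150 → d_rh = R√(Δφ²+q²Δλ²) = 8466.7 km
Excess = (8466.7 − 8170.4) / 8170.4 = 296.3 / 8170.4 = 3.63% ≈ 3.6%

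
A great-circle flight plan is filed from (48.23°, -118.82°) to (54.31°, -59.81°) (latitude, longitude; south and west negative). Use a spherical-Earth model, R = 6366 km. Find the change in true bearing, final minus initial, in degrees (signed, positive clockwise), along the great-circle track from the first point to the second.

Initial bearing θ₁ = atan2(sin Δλ cos φ₂, cos φ₁ sin φ₂ − sin φ₁ cos φ₂ cos Δλ) = 57.63°
Final bearing θ₂ = (initial bearing from the destination back to the start) + 180° = 105.33°
Δθ = θ₂ − θ₁ = +47.7°

+47.7°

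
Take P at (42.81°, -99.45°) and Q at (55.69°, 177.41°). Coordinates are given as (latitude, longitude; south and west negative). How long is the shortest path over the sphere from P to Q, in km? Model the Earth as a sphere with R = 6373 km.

cos σ = sin φ₁ sin φ₂ + cos φ₁ cos φ₂ cos Δλ
      = sin(42.81°)sin(55.69°) + cos(42.81°)cos(55.69°)cos(-83.14°) = 0.6107
σ = 52.359° → d = Rσ = 6373·0.91383 = 5824 km

5824 km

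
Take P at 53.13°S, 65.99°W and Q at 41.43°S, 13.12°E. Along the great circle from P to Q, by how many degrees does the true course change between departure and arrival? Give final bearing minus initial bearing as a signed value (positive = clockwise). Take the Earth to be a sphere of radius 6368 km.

At departure: θ₁ = atan2(sin Δλ cos φ₂, cos φ₁ sin φ₂ − sin φ₁ cos φ₂ cos Δλ) = 111.07°
At arrival: θ₂ = atan2(sin Δλ cos φ₁, −cos φ₂ sin φ₁ + sin φ₂ cos φ₁ cos Δλ) = 48.31°
Δθ = θ₂ − θ₁ = -62.8°

-62.8°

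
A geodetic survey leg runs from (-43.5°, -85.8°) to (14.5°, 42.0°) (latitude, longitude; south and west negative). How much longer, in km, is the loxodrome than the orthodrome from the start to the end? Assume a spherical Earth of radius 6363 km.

Great circle: cos σ = sin φ₁ sin φ₂ + cos φ₁ cos φ₂ cos Δλ,  σ = 2.2178 rad → d_gc = 14111.7 km
Rhumb line: Δψ = +1.1006, q = Δφ/Δψ = 0.9197, d_rh = R√(Δφ²+q²Δλ²) = 14556.3 km
Excess = 14556.3 − 14111.7 = 444.6 ≈ 445 km

445 km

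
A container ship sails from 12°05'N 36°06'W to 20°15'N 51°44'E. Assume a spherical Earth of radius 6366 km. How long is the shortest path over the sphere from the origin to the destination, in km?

Haversine: a = sin²(Δφ/2)+cos φ₁ cos φ₂ sin²(Δλ/2) = 0.44643;  σ = 2·atan2(√a,√(1−a))
σ = 83.850° → d = Rσ = 6366·1.46345 = 9316 km

9316 km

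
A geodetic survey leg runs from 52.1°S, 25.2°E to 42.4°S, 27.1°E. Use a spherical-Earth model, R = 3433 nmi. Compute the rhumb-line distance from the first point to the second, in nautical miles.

586 nmi

Δψ = ln[tan(π/4+φ₂/2)/tan(π/4+φ₁/2)] = +0.2504;  Δφ = +0.1693 rad,  Δλ = +0.0332 rad
q = Δφ/Δψ = 0.6761
d = R·√(Δφ² + q²Δλ²) = 3433·0.17077 = 586 nmi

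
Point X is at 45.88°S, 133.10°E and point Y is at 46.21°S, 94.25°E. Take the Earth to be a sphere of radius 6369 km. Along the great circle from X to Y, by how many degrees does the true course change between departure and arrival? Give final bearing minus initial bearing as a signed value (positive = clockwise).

+28.5°

Initial bearing θ₁ = atan2(sin Δλ cos φ₂, cos φ₁ sin φ₂ − sin φ₁ cos φ₂ cos Δλ) = 255.08°
Final bearing θ₂ = (initial bearing from the destination back to the start) + 180° = 283.57°
Δθ = θ₂ − θ₁ = +28.5°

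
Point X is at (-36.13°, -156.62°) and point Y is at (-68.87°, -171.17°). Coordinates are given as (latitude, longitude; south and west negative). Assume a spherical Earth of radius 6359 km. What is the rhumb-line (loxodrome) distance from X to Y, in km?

3749 km

Rhumb course C = atan2(Δλ, Δψ) with Δψ = ln[tan(π/4+φ₂/2)/tan(π/4+φ₁/2)] = -1.0022, Δλ = -0.2539 → C = 194.22°
d = R·|Δφ| / |cos C| = 6359·0.57142 / 0.96936 = 3749 km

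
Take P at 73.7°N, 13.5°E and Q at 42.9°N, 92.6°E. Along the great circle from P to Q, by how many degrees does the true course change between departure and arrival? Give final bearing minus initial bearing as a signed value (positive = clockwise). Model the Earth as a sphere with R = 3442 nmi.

At departure: θ₁ = atan2(sin Δλ cos φ₂, cos φ₁ sin φ₂ − sin φ₁ cos φ₂ cos Δλ) = 85.38°
At arrival: θ₂ = atan2(sin Δλ cos φ₁, −cos φ₂ sin φ₁ + sin φ₂ cos φ₁ cos Δλ) = 157.55°
Δθ = θ₂ − θ₁ = +72.2°

+72.2°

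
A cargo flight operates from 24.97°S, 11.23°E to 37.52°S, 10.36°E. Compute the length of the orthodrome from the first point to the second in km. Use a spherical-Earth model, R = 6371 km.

1398 km

Haversine: a = sin²(Δφ/2)+cos φ₁ cos φ₂ sin²(Δλ/2) = 0.01199;  σ = 2·atan2(√a,√(1−a))
σ = 12.572° → d = Rσ = 6371·0.21942 = 1398 km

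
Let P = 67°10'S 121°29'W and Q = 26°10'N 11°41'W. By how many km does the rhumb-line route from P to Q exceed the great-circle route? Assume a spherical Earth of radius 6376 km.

Great circle: cos σ = sin φ₁ sin φ₂ + cos φ₁ cos φ₂ cos Δλ,  σ = 2.1228 rad → d_gc = 13535.0 km
Rhumb line: Δψ = +2.0732, q = Δφ/Δψ = 0.7857, d_rh = R√(Δφ²+q²Δλ²) = 14143.7 km
Excess = 14143.7 − 13535.0 = 608.7 ≈ 609 km

609 km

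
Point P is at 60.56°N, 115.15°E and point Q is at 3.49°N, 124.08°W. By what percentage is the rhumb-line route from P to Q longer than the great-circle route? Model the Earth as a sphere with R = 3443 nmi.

8.7%

Great circle: σ = 1.7701 rad → d_gc = Rσ = 6094.4 nmi
Rhumb: Δφ = -0.9961, Δλ = +2.1078, Δψ = -1.2757, q = Δφ/Δψ = 0.7808 → d_rh = R√(Δφ²+q²Δλ²) = 6623.3 nmi
Excess = (6623.3 − 6094.4) / 6094.4 = 528.9 / 6094.4 = 8.68% ≈ 8.7%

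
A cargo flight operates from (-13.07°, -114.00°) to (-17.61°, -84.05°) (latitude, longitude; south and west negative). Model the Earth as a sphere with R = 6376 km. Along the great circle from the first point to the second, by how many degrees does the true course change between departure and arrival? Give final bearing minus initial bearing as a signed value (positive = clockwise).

-8.1°

Initial bearing θ₁ = atan2(sin Δλ cos φ₂, cos φ₁ sin φ₂ − sin φ₁ cos φ₂ cos Δλ) = 102.78°
Final bearing θ₂ = (initial bearing from the destination back to the start) + 180° = 94.68°
Δθ = θ₂ − θ₁ = -8.1°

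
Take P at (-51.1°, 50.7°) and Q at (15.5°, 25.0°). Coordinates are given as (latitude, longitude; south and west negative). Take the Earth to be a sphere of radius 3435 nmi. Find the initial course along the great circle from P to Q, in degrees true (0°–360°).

N = sin Δλ·cos φ₂ = -0.4179;  D = cos φ₁ sin φ₂ − sin φ₁ cos φ₂ cos Δλ = +0.8436
initial course = atan2(N, D) = 333.65°

333.6°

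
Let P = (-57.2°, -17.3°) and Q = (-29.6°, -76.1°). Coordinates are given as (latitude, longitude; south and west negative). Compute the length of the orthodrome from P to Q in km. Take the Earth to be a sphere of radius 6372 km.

5423 km

cos σ = sin φ₁ sin φ₂ + cos φ₁ cos φ₂ cos Δλ
      = sin(-57.20°)sin(-29.60°) + cos(-57.20°)cos(-29.60°)cos(-58.80°) = 0.6592
σ = 48.762° → d = Rσ = 6372·0.85106 = 5423 km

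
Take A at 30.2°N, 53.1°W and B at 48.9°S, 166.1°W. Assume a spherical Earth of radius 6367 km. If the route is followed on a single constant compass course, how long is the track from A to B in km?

14314 km

Rhumb course C = atan2(Δλ, Δψ) with Δψ = ln[tan(π/4+φ₂/2)/tan(π/4+φ₁/2)] = -1.5345, Δλ = -1.9722 → C = 232.12°
d = R·|Δφ| / |cos C| = 6367·1.38056 / 0.61408 = 14314 km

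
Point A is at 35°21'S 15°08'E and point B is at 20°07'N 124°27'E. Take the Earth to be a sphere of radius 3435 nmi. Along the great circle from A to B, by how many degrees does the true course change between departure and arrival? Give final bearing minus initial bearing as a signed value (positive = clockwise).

Initial bearing θ₁ = atan2(sin Δλ cos φ₂, cos φ₁ sin φ₂ − sin φ₁ cos φ₂ cos Δλ) = 83.51°
Final bearing θ₂ = (initial bearing from the destination back to the start) + 180° = 59.66°
Δθ = θ₂ − θ₁ = -23.8°

-23.8°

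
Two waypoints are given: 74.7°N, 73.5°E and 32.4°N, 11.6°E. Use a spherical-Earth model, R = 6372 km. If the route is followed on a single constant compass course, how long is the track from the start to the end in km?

5928 km

Δψ = ln[tan(π/4+φ₂/2)/tan(π/4+φ₁/2)] = -1.4093;  Δφ = -0.7383 rad,  Δλ = -1.0804 rad
q = Δφ/Δψ = 0.5239
d = R·√(Δφ² + q²Δλ²) = 6372·0.93025 = 5928 km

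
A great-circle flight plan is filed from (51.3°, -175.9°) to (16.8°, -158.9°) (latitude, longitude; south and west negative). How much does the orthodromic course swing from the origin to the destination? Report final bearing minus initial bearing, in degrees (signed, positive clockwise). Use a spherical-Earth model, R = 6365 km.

At departure: θ₁ = atan2(sin Δλ cos φ₂, cos φ₁ sin φ₂ − sin φ₁ cos φ₂ cos Δλ) = 152.33°
At arrival: θ₂ = atan2(sin Δλ cos φ₁, −cos φ₂ sin φ₁ + sin φ₂ cos φ₁ cos Δλ) = 162.34°
Δθ = θ₂ − θ₁ = +10.0°

+10.0°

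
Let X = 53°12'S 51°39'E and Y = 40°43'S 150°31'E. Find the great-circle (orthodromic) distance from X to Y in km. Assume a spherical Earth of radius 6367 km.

Haversine: a = sin²(Δφ/2)+cos φ₁ cos φ₂ sin²(Δλ/2) = 0.27382;  σ = 2·atan2(√a,√(1−a))
σ = 63.105° → d = Rσ = 6367·1.10140 = 7013 km

7013 km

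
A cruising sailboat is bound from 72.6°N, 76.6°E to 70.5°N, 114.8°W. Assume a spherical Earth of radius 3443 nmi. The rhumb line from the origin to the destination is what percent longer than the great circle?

Great circle: σ = 0.6407 rad → d_gc = Rσ = 2206.1 nmi
Rhumb: Δφ = -0.0367, Δλ = +2.9426, Δψ = -0.1159, q = Δφ/Δψ = 0.3161 → d_rh = R√(Δφ²+q²Δλ²) = 3205.5 nmi
Excess = (3205.5 − 2206.1) / 2206.1 = 999.4 / 2206.1 = 45.30% ≈ 45.3%

45.3%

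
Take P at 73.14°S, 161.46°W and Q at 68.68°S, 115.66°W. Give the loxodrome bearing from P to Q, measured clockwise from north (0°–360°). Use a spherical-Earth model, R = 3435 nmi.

73.3°

Meridional parts: M(φ₁)=-1.9092, M(φ₂)=-1.6701 → ΔM = +0.2391;  Δλ = +0.7994 rad
tan C = Δλ / ΔM = +3.3435 → C = 73.35°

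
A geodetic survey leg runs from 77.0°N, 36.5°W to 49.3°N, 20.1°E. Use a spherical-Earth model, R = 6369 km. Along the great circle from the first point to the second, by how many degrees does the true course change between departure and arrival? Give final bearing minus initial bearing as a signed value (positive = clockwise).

+52.7°

At departure: θ₁ = atan2(sin Δλ cos φ₂, cos φ₁ sin φ₂ − sin φ₁ cos φ₂ cos Δλ) = 108.22°
At arrival: θ₂ = atan2(sin Δλ cos φ₁, −cos φ₂ sin φ₁ + sin φ₂ cos φ₁ cos Δλ) = 160.87°
Δθ = θ₂ − θ₁ = +52.7°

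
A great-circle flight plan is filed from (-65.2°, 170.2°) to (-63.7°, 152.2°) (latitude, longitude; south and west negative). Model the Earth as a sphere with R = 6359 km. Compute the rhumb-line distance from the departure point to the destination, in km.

877 km

Δψ = ln[tan(π/4+φ₂/2)/tan(π/4+φ₁/2)] = +0.0607;  Δφ = +0.0262 rad,  Δλ = -0.3142 rad
q = Δφ/Δψ = 0.4312
d = R·√(Δφ² + q²Δλ²) = 6359·0.13797 = 877 km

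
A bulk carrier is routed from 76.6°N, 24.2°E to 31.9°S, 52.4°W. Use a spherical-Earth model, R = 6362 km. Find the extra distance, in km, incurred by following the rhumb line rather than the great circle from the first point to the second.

320 km

Great circle: cos σ = sin φ₁ sin φ₂ + cos φ₁ cos φ₂ cos Δλ,  σ = 2.0583 rad → d_gc = 13095.2 km
Rhumb line: Δψ = -2.7295, q = Δφ/Δψ = 0.6938, d_rh = R√(Δφ²+q²Δλ²) = 13415.1 km
Excess = 13415.1 − 13095.2 = 319.9 ≈ 320 km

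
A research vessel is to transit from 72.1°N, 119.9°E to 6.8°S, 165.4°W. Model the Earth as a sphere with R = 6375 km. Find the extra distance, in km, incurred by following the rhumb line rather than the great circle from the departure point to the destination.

313 km

Great circle: cos σ = sin φ₁ sin φ₂ + cos φ₁ cos φ₂ cos Δλ,  σ = 1.6029 rad → d_gc = 10218.8 km
Rhumb line: Δψ = -1.9674, q = Δφ/Δψ = 0.7000, d_rh = R√(Δφ²+q²Δλ²) = 10531.5 km
Excess = 10531.5 − 10218.8 = 312.7 ≈ 313 km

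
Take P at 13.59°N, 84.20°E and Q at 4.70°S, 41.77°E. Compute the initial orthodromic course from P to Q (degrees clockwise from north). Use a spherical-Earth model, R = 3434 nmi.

249.4°

N = sin Δλ·cos φ₂ = -0.6724;  D = cos φ₁ sin φ₂ − sin φ₁ cos φ₂ cos Δλ = -0.2525
initial course = atan2(N, D) = 249.42°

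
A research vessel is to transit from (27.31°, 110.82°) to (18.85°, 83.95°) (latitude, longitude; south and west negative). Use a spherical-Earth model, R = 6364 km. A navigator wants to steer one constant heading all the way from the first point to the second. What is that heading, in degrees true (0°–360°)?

Meridional parts: M(φ₁)=+0.4958, M(φ₂)=+0.3351 → ΔM = -0.1607;  Δλ = -0.4690 rad
tan C = Δλ / ΔM = +2.9183 → C = 251.09°

251.1°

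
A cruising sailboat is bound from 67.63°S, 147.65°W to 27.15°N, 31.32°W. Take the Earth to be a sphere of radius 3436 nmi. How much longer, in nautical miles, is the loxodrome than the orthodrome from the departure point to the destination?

Great circle: cos σ = sin φ₁ sin φ₂ + cos φ₁ cos φ₂ cos Δλ,  σ = 2.1800 rad → d_gc = 7490.4 nmi
Rhumb line: Δψ = +2.1135, q = Δφ/Δψ = 0.7827, d_rh = R√(Δφ²+q²Δλ²) = 7881.7 nmi
Excess = 7881.7 − 7490.4 = 391.3 ≈ 391 nmi

391 nmi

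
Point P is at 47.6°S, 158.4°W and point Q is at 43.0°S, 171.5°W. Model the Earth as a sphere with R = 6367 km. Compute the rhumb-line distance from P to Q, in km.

Δψ = ln[tan(π/4+φ₂/2)/tan(π/4+φ₁/2)] = +0.1142;  Δφ = +0.0803 rad,  Δλ = -0.2286 rad
q = Δφ/Δψ = 0.7028
d = R·√(Δφ² + q²Δλ²) = 6367·0.17963 = 1144 km

1144 km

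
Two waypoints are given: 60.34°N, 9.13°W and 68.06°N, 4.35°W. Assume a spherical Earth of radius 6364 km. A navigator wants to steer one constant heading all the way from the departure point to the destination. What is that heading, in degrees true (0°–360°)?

Meridional parts: M(φ₁)=+1.3289, M(φ₂)=+1.6407 → ΔM = +0.3119;  Δλ = +0.0834 rad
tan C = Δλ / ΔM = +0.2675 → C = 14.98°

15.0°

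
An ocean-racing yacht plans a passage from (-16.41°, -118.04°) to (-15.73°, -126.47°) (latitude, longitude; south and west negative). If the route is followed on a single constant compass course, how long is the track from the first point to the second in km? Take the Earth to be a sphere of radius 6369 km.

904 km

Rhumb course C = atan2(Δλ, Δψ) with Δψ = ln[tan(π/4+φ₂/2)/tan(π/4+φ₁/2)] = +0.0124, Δλ = -0.1471 → C = 274.80°
d = R·|Δφ| / |cos C| = 6369·0.01187 / 0.08365 = 904 km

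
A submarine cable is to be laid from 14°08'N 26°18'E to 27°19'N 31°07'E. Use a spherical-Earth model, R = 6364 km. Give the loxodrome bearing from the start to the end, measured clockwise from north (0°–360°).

Δψ = ln[tan(π/4+φ₂/2)/tan(π/4+φ₁/2)] = +0.2467
Δλ = +0.0841 rad (taken the short way round)
course = atan2(Δλ, Δψ) = 18.82°

18.8°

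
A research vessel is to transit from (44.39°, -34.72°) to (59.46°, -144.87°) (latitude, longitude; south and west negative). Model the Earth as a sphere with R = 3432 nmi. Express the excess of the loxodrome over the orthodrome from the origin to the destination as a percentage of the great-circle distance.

11.8%

Great circle: σ = 1.0731 rad → d_gc = Rσ = 3682.9 nmi
Rhumb: Δφ = +0.2630, Δλ = -1.9225, Δψ = +0.4319, q = Δφ/Δψ = 0.6090 → d_rh = R√(Δφ²+q²Δλ²) = 4118.5 nmi
Excess = (4118.5 − 3682.9) / 3682.9 = 435.6 / 3682.9 = 11.83% ≈ 11.8%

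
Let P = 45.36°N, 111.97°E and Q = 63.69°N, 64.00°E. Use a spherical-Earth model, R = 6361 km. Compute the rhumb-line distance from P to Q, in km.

Rhumb course C = atan2(Δλ, Δψ) with Δψ = ln[tan(π/4+φ₂/2)/tan(π/4+φ₁/2)] = +0.5633, Δλ = -0.8372 → C = 303.94°
d = R·|Δφ| / |cos C| = 6361·0.31992 / 0.55826 = 3645 km

3645 km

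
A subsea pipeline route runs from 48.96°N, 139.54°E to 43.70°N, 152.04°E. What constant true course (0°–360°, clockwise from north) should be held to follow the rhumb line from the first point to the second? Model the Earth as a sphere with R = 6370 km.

Δψ = ln[tan(π/4+φ₂/2)/tan(π/4+φ₁/2)] = -0.1331
Δλ = +0.2182 rad (taken the short way round)
course = atan2(Δλ, Δψ) = 121.39°

121.4°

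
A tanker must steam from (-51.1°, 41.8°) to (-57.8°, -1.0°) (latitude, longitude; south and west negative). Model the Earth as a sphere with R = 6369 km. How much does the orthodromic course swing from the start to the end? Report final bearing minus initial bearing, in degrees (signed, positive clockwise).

+35.4°

Initial bearing θ₁ = atan2(sin Δλ cos φ₂, cos φ₁ sin φ₂ − sin φ₁ cos φ₂ cos Δλ) = 237.90°
Final bearing θ₂ = (initial bearing from the destination back to the start) + 180° = 273.33°
Δθ = θ₂ − θ₁ = +35.4°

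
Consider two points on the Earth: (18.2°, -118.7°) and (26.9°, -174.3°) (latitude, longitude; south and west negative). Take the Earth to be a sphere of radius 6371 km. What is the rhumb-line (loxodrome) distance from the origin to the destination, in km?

Rhumb course C = atan2(Δλ, Δψ) with Δψ = ln[tan(π/4+φ₂/2)/tan(π/4+φ₁/2)] = +0.1646, Δλ = -0.9704 → C = 279.63°
d = R·|Δφ| / |cos C| = 6371·0.15184 / 0.16726 = 5784 km

5784 km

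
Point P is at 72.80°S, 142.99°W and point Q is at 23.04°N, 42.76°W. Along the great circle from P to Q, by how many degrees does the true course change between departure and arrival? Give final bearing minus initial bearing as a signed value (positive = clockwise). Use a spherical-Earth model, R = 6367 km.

-73.8°

At departure: θ₁ = atan2(sin Δλ cos φ₂, cos φ₁ sin φ₂ − sin φ₁ cos φ₂ cos Δλ) = 92.55°
At arrival: θ₂ = atan2(sin Δλ cos φ₁, −cos φ₂ sin φ₁ + sin φ₂ cos φ₁ cos Δλ) = 18.72°
Δθ = θ₂ − θ₁ = -73.8°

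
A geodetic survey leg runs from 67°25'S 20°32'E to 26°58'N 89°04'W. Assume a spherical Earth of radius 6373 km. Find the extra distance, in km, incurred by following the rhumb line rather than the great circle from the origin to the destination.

603 km

Great circle: cos σ = sin φ₁ sin φ₂ + cos φ₁ cos φ₂ cos Δλ,  σ = 2.1335 rad → d_gc = 13597.1 km
Rhumb line: Δψ = +2.1002, q = Δφ/Δψ = 0.7844, d_rh = R√(Δφ²+q²Δλ²) = 14200.2 km
Excess = 14200.2 − 13597.1 = 603.1 ≈ 603 km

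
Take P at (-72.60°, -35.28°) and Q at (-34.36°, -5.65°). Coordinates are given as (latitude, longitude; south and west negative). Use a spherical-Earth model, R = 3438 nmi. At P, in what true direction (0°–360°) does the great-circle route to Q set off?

38.3°

θ = atan2( sin Δλ·cos φ₂ ,  cos φ₁ sin φ₂ − sin φ₁ cos φ₂ cos Δλ )
  = atan2(+0.4081, +0.5159) = 38.34°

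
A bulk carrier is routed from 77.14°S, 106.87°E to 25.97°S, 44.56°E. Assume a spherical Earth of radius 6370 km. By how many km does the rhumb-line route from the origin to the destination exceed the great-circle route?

215 km

Great circle: cos σ = sin φ₁ sin φ₂ + cos φ₁ cos φ₂ cos Δλ,  σ = 1.0241 rad → d_gc = 6523.3 km
Rhumb line: Δψ = +1.7134, q = Δφ/Δψ = 0.5212, d_rh = R√(Δφ²+q²Δλ²) = 6738.1 km
Excess = 6738.1 − 6523.3 = 214.8 ≈ 215 km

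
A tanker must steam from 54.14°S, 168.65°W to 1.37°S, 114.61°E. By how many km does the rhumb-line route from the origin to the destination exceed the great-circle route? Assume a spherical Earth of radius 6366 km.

Great circle: cos σ = sin φ₁ sin φ₂ + cos φ₁ cos φ₂ cos Δλ,  σ = 1.4165 rad → d_gc = 9017.3 km
Rhumb line: Δψ = +1.1044, q = Δφ/Δψ = 0.8339, d_rh = R√(Δφ²+q²Δλ²) = 9216.0 km
Excess = 9216.0 − 9017.3 = 198.7 ≈ 199 km

199 km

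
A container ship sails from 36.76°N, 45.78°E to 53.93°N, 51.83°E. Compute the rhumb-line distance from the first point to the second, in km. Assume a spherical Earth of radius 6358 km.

1962 km

Δψ = ln[tan(π/4+φ₂/2)/tan(π/4+φ₁/2)] = +0.4313;  Δφ = +0.2997 rad,  Δλ = +0.1056 rad
q = Δφ/Δψ = 0.6947
d = R·√(Δφ² + q²Δλ²) = 6358·0.30852 = 1962 km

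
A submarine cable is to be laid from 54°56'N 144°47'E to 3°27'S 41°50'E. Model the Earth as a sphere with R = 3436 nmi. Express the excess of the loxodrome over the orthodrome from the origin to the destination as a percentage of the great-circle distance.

4.1%

Great circle: σ = 1.7495 rad → d_gc = Rσ = 6011.3 nmi
Rhumb: Δφ = -1.0190, Δλ = -1.7968, Δψ = -1.2125, q = Δφ/Δψ = 0.8404 → d_rh = R√(Δφ²+q²Δλ²) = 6259.5 nmi
Excess = (6259.5 − 6011.3) / 6011.3 = 248.2 / 6011.3 = 4.13% ≈ 4.1%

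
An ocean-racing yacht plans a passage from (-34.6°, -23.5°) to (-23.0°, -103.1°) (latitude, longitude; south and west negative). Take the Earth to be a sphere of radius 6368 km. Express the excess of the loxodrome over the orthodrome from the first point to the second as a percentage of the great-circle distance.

2.2%

Great circle: σ = 1.2040 rad → d_gc = Rσ = 7666.9 km
Rhumb: Δφ = +0.2025, Δλ = -1.3893, Δψ = +0.2317, q = Δφ/Δψ = 0.8739 → d_rh = R√(Δφ²+q²Δλ²) = 7838.1 km
Excess = (7838.1 − 7666.9) / 7666.9 = 171.2 / 7666.9 = 2.23% ≈ 2.2%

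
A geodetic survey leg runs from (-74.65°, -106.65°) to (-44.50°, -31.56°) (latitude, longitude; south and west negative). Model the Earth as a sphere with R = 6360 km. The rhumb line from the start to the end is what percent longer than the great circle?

Great circle: σ = 0.7605 rad → d_gc = Rσ = 4836.8 km
Rhumb: Δφ = +0.5262, Δλ = +1.3106, Δψ = +1.1352, q = Δφ/Δψ = 0.4636 → d_rh = R√(Δφ²+q²Δλ²) = 5111.8 km
Excess = (5111.8 − 4836.8) / 4836.8 = 275.0 / 4836.8 = 5.69% ≈ 5.7%

5.7%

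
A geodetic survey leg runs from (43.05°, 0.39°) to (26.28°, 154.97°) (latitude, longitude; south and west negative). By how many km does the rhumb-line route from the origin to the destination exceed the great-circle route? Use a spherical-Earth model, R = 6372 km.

2283 km

Great circle: cos σ = sin φ₁ sin φ₂ + cos φ₁ cos φ₂ cos Δλ,  σ = 1.8646 rad → d_gc = 11880.9 km
Rhumb line: Δψ = -0.3584, q = Δφ/Δψ = 0.8167, d_rh = R√(Δφ²+q²Δλ²) = 14163.6 km
Excess = 14163.6 − 11880.9 = 2282.7 ≈ 2283 km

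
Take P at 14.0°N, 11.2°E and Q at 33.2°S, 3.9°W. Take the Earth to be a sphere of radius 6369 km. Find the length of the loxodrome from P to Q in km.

5487 km

Δψ = ln[tan(π/4+φ₂/2)/tan(π/4+φ₁/2)] = -0.8617;  Δφ = -0.8238 rad,  Δλ = -0.2635 rad
q = Δφ/Δψ = 0.9560
d = R·√(Δφ² + q²Δλ²) = 6369·0.86146 = 5487 km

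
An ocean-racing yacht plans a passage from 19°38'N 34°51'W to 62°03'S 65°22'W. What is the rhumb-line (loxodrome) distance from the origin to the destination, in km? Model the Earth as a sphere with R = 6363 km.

9487 km

Rhumb course C = atan2(Δλ, Δψ) with Δψ = ln[tan(π/4+φ₂/2)/tan(π/4+φ₁/2)] = -1.7404, Δλ = -0.5326 → C = 197.02°
d = R·|Δφ| / |cos C| = 6363·1.42564 / 0.95623 = 9487 km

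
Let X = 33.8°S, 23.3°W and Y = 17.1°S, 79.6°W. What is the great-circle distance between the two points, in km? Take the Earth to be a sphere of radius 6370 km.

cos σ = sin φ₁ sin φ₂ + cos φ₁ cos φ₂ cos Δλ
      = sin(-33.80°)sin(-17.10°) + cos(-33.80°)cos(-17.10°)cos(-56.30°) = 0.6043
σ = 52.825° → d = Rσ = 6370·0.92196 = 5873 km

5873 km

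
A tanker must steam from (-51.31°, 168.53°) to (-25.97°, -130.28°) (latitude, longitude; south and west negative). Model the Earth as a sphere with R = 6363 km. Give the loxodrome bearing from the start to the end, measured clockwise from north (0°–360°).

Δψ = ln[tan(π/4+φ₂/2)/tan(π/4+φ₁/2)] = +0.5771
Δλ = +1.0680 rad (taken the short way round)
course = atan2(Δλ, Δψ) = 61.61°

61.6°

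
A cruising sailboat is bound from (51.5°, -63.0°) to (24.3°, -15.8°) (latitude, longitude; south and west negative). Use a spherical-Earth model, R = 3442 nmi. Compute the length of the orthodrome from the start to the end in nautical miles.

2701 nmi

Haversine: a = sin²(Δφ/2)+cos φ₁ cos φ₂ sin²(Δλ/2) = 0.14623;  σ = 2·atan2(√a,√(1−a))
σ = 44.965° → d = Rσ = 3442·0.78478 = 2701 nmi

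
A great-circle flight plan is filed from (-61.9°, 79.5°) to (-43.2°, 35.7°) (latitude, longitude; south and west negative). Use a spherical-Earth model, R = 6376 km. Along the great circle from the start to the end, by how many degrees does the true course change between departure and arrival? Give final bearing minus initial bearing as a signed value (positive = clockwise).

Initial bearing θ₁ = atan2(sin Δλ cos φ₂, cos φ₁ sin φ₂ − sin φ₁ cos φ₂ cos Δλ) = 285.69°
Final bearing θ₂ = (initial bearing from the destination back to the start) + 180° = 321.53°
Δθ = θ₂ − θ₁ = +35.8°

+35.8°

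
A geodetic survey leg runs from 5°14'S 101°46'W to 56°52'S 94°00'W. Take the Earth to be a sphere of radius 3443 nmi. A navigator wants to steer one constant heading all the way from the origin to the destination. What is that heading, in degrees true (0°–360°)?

173.1°

Meridional parts: M(φ₁)=-0.0915, M(φ₂)=-1.2124 → ΔM = -1.1209;  Δλ = +0.1356 rad
tan C = Δλ / ΔM = -0.1209 → C = 173.10°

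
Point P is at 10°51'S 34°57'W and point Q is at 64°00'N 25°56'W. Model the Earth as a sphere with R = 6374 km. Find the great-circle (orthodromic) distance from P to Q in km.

Haversine: a = sin²(Δφ/2)+cos φ₁ cos φ₂ sin²(Δλ/2) = 0.37199;  σ = 2·atan2(√a,√(1−a))
σ = 75.166° → d = Rσ = 6374·1.31189 = 8362 km

8362 km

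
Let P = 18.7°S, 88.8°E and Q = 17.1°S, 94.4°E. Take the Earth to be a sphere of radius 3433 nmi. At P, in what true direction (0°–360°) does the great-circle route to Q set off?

74.2°

θ = atan2( sin Δλ·cos φ₂ ,  cos φ₁ sin φ₂ − sin φ₁ cos φ₂ cos Δλ )
  = atan2(+0.0933, +0.0265) = 74.16°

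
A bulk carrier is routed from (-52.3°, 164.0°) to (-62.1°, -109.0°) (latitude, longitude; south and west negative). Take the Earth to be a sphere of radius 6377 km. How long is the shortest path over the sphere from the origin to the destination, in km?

4944 km

Haversine: a = sin²(Δφ/2)+cos φ₁ cos φ₂ sin²(Δλ/2) = 0.14288;  σ = 2·atan2(√a,√(1−a))
σ = 44.420° → d = Rσ = 6377·0.77527 = 4944 km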